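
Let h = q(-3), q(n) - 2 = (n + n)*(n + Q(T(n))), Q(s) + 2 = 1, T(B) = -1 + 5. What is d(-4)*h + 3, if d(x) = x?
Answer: -101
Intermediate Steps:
T(B) = 4
Q(s) = -1 (Q(s) = -2 + 1 = -1)
q(n) = 2 + 2*n*(-1 + n) (q(n) = 2 + (n + n)*(n - 1) = 2 + (2*n)*(-1 + n) = 2 + 2*n*(-1 + n))
h = 26 (h = 2 - 2*(-3) + 2*(-3)² = 2 + 6 + 2*9 = 2 + 6 + 18 = 26)
d(-4)*h + 3 = -4*26 + 3 = -104 + 3 = -101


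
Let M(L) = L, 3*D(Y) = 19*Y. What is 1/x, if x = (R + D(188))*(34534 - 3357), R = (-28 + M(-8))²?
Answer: 3/232580420 ≈ 1.2899e-8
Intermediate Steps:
D(Y) = 19*Y/3 (D(Y) = (19*Y)/3 = 19*Y/3)
R = 1296 (R = (-28 - 8)² = (-36)² = 1296)
x = 232580420/3 (x = (1296 + (19/3)*188)*(34534 - 3357) = (1296 + 3572/3)*31177 = (7460/3)*31177 = 232580420/3 ≈ 7.7527e+7)
1/x = 1/(232580420/3) = 3/232580420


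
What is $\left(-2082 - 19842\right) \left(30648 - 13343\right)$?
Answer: $-379394820$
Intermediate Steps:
$\left(-2082 - 19842\right) \left(30648 - 13343\right) = \left(-21924\right) 17305 = -379394820$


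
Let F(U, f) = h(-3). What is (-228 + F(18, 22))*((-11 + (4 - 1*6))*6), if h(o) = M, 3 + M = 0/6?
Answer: 18018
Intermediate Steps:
M = -3 (M = -3 + 0/6 = -3 + 0*(1/6) = -3 + 0 = -3)
h(o) = -3
F(U, f) = -3
(-228 + F(18, 22))*((-11 + (4 - 1*6))*6) = (-228 - 3)*((-11 + (4 - 1*6))*6) = -231*(-11 + (4 - 6))*6 = -231*(-11 - 2)*6 = -(-3003)*6 = -231*(-78) = 18018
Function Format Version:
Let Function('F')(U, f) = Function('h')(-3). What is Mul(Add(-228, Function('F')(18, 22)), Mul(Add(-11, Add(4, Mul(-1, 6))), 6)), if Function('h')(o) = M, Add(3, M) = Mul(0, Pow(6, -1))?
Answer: 18018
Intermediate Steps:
M = -3 (M = Add(-3, Mul(0, Pow(6, -1))) = Add(-3, Mul(0, Rational(1, 6))) = Add(-3, 0) = -3)
Function('h')(o) = -3
Function('F')(U, f) = -3
Mul(Add(-228, Function('F')(18, 22)), Mul(Add(-11, Add(4, Mul(-1, 6))), 6)) = Mul(Add(-228, -3), Mul(Add(-11, Add(4, Mul(-1, 6))), 6)) = Mul(-231, Mul(Add(-11, Add(4, -6)), 6)) = Mul(-231, Mul(Add(-11, -2), 6)) = Mul(-231, Mul(-13, 6)) = Mul(-231, -78) = 18018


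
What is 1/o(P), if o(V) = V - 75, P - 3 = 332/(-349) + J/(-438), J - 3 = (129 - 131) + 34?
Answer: -152862/11163695 ≈ -0.013693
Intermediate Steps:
J = 35 (J = 3 + ((129 - 131) + 34) = 3 + (-2 + 34) = 3 + 32 = 35)
P = 300955/152862 (P = 3 + (332/(-349) + 35/(-438)) = 3 + (332*(-1/349) + 35*(-1/438)) = 3 + (-332/349 - 35/438) = 3 - 157631/152862 = 300955/152862 ≈ 1.9688)
o(V) = -75 + V
1/o(P) = 1/(-75 + 300955/152862) = 1/(-11163695/152862) = -152862/11163695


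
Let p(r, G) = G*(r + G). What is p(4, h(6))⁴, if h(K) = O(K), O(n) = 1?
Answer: 625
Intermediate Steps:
h(K) = 1
p(r, G) = G*(G + r)
p(4, h(6))⁴ = (1*(1 + 4))⁴ = (1*5)⁴ = 5⁴ = 625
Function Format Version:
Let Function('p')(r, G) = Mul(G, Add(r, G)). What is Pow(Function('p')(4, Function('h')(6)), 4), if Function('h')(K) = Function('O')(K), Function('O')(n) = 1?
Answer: 625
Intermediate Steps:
Function('h')(K) = 1
Function('p')(r, G) = Mul(G, Add(G, r))
Pow(Function('p')(4, Function('h')(6)), 4) = Pow(Mul(1, Add(1, 4)), 4) = Pow(Mul(1, 5), 4) = Pow(5, 4) = 625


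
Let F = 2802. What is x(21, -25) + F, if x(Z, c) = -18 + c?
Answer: 2759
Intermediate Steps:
x(21, -25) + F = (-18 - 25) + 2802 = -43 + 2802 = 2759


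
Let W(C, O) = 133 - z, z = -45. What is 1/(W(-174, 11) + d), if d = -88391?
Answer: -1/88213 ≈ -1.1336e-5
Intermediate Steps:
W(C, O) = 178 (W(C, O) = 133 - 1*(-45) = 133 + 45 = 178)
1/(W(-174, 11) + d) = 1/(178 - 88391) = 1/(-88213) = -1/88213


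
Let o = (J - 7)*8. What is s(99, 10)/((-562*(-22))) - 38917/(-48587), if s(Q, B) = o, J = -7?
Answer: 10812001/13652947 ≈ 0.79192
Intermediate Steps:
o = -112 (o = (-7 - 7)*8 = -14*8 = -112)
s(Q, B) = -112
s(99, 10)/((-562*(-22))) - 38917/(-48587) = -112/((-562*(-22))) - 38917/(-48587) = -112/12364 - 38917*(-1/48587) = -112*1/12364 + 38917/48587 = -28/3091 + 38917/48587 = 10812001/13652947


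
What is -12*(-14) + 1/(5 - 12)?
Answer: 1175/7 ≈ 167.86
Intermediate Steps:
-12*(-14) + 1/(5 - 12) = 168 + 1/(-7) = 168 - ⅐ = 1175/7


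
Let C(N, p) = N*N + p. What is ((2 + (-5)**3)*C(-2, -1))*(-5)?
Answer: 1845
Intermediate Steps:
C(N, p) = p + N**2 (C(N, p) = N**2 + p = p + N**2)
((2 + (-5)**3)*C(-2, -1))*(-5) = ((2 + (-5)**3)*(-1 + (-2)**2))*(-5) = ((2 - 125)*(-1 + 4))*(-5) = -123*3*(-5) = -369*(-5) = 1845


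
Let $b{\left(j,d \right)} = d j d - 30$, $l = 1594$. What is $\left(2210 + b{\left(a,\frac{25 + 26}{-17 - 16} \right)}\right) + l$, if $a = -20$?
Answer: $\frac{450874}{121} \approx 3726.2$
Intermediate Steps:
$b{\left(j,d \right)} = -30 + j d^{2}$ ($b{\left(j,d \right)} = j d^{2} - 30 = -30 + j d^{2}$)
$\left(2210 + b{\left(a,\frac{25 + 26}{-17 - 16} \right)}\right) + l = \left(2210 - \left(30 + 20 \left(\frac{25 + 26}{-17 - 16}\right)^{2}\right)\right) + 1594 = \left(2210 - \left(30 + 20 \left(\frac{51}{-33}\right)^{2}\right)\right) + 1594 = \left(2210 - \left(30 + 20 \left(51 \left(- \frac{1}{33}\right)\right)^{2}\right)\right) + 1594 = \left(2210 - \left(30 + 20 \left(- \frac{17}{11}\right)^{2}\right)\right) + 1594 = \left(2210 - \frac{9410}{121}\right) + 1594 = \frac{258000}{121} + 1594 = \frac{450874}{121}$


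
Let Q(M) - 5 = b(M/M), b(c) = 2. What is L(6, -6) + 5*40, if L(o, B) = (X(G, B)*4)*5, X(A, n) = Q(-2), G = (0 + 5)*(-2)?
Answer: 340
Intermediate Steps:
G = -10 (G = 5*(-2) = -10)
Q(M) = 7 (Q(M) = 5 + 2 = 7)
X(A, n) = 7
L(o, B) = 140 (L(o, B) = (7*4)*5 = 28*5 = 140)
L(6, -6) + 5*40 = 140 + 5*40 = 140 + 200 = 340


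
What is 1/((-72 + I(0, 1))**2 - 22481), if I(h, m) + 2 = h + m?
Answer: -1/17152 ≈ -5.8302e-5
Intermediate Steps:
I(h, m) = -2 + h + m (I(h, m) = -2 + (h + m) = -2 + h + m)
1/((-72 + I(0, 1))**2 - 22481) = 1/((-72 + (-2 + 0 + 1))**2 - 22481) = 1/((-72 - 1)**2 - 22481) = 1/((-73)**2 - 22481) = 1/(5329 - 22481) = 1/(-17152) = -1/17152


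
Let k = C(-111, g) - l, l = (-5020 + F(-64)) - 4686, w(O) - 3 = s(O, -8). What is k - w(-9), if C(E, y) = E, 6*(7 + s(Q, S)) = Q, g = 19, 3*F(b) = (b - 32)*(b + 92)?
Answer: 20993/2 ≈ 10497.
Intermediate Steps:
F(b) = (-32 + b)*(92 + b)/3 (F(b) = ((b - 32)*(b + 92))/3 = ((-32 + b)*(92 + b))/3 = (-32 + b)*(92 + b)/3)
s(Q, S) = -7 + Q/6
w(O) = -4 + O/6 (w(O) = 3 + (-7 + O/6) = -4 + O/6)
l = -10602 (l = (-5020 + (-2944/3 + 20*(-64) + (1/3)*(-64)**2)) - 4686 = (-5020 + (-2944/3 - 1280 + (1/3)*4096)) - 4686 = (-5020 + (-2944/3 - 1280 + 4096/3)) - 4686 = (-5020 - 896) - 4686 = -5916 - 4686 = -10602)
k = 10491 (k = -111 - 1*(-10602) = -111 + 10602 = 10491)
k - w(-9) = 10491 - (-4 + (1/6)*(-9)) = 10491 - (-4 - 3/2) = 10491 - 1*(-11/2) = 10491 + 11/2 = 20993/2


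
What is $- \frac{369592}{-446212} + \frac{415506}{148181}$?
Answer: $\frac{60042568856}{16530035093} \approx 3.6323$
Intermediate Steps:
$- \frac{369592}{-446212} + \frac{415506}{148181} = \left(-369592\right) \left(- \frac{1}{446212}\right) + 415506 \cdot \frac{1}{148181} = \frac{92398}{111553} + \frac{415506}{148181} = \frac{60042568856}{16530035093}$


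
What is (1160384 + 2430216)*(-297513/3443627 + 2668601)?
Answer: 32996415308042248400/3443627 ≈ 9.5819e+12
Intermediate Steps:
(1160384 + 2430216)*(-297513/3443627 + 2668601) = 3590600*(-297513*1/3443627 + 2668601) = 3590600*(-297513/3443627 + 2668601) = 3590600*(9189666158314/3443627) = 32996415308042248400/3443627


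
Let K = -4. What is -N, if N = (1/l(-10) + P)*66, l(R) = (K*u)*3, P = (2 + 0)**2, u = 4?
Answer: -2101/8 ≈ -262.63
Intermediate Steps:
P = 4 (P = 2**2 = 4)
l(R) = -48 (l(R) = -4*4*3 = -16*3 = -48)
N = 2101/8 (N = (1/(-48) + 4)*66 = (-1/48 + 4)*66 = (191/48)*66 = 2101/8 ≈ 262.63)
-N = -1*2101/8 = -2101/8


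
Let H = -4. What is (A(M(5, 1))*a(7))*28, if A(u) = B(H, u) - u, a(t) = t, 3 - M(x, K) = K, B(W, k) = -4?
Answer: -1176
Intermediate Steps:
M(x, K) = 3 - K
A(u) = -4 - u
(A(M(5, 1))*a(7))*28 = ((-4 - (3 - 1*1))*7)*28 = ((-4 - (3 - 1))*7)*28 = ((-4 - 1*2)*7)*28 = ((-4 - 2)*7)*28 = -6*7*28 = -42*28 = -1176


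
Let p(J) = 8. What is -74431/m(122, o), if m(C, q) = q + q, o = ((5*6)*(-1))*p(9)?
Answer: 74431/480 ≈ 155.06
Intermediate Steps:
o = -240 (o = ((5*6)*(-1))*8 = (30*(-1))*8 = -30*8 = -240)
m(C, q) = 2*q
-74431/m(122, o) = -74431/(2*(-240)) = -74431/(-480) = -74431*(-1/480) = 74431/480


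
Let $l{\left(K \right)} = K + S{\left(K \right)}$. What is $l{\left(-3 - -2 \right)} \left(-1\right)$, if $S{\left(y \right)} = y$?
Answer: $2$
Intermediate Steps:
$l{\left(K \right)} = 2 K$ ($l{\left(K \right)} = K + K = 2 K$)
$l{\left(-3 - -2 \right)} \left(-1\right) = 2 \left(-3 - -2\right) \left(-1\right) = 2 \left(-3 + 2\right) \left(-1\right) = 2 \left(-1\right) \left(-1\right) = \left(-2\right) \left(-1\right) = 2$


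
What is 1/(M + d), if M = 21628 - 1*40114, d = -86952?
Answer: -1/105438 ≈ -9.4842e-6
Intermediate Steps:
M = -18486 (M = 21628 - 40114 = -18486)
1/(M + d) = 1/(-18486 - 86952) = 1/(-105438) = -1/105438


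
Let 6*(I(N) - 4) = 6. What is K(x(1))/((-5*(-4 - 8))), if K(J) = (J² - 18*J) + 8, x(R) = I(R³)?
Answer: -19/20 ≈ -0.95000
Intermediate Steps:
I(N) = 5 (I(N) = 4 + (⅙)*6 = 4 + 1 = 5)
x(R) = 5
K(J) = 8 + J² - 18*J
K(x(1))/((-5*(-4 - 8))) = (8 + 5² - 18*5)/((-5*(-4 - 8))) = (8 + 25 - 90)/((-5*(-12))) = -57/60 = -57*1/60 = -19/20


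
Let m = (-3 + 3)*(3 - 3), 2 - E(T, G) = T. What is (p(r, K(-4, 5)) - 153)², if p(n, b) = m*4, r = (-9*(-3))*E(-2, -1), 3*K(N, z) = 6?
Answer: 23409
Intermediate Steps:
E(T, G) = 2 - T
m = 0 (m = 0*0 = 0)
K(N, z) = 2 (K(N, z) = (⅓)*6 = 2)
r = 108 (r = (-9*(-3))*(2 - 1*(-2)) = (-3*(-9))*(2 + 2) = 27*4 = 108)
p(n, b) = 0 (p(n, b) = 0*4 = 0)
(p(r, K(-4, 5)) - 153)² = (0 - 153)² = (-153)² = 23409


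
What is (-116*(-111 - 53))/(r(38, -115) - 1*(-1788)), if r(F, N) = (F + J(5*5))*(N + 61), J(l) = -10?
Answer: 4756/69 ≈ 68.927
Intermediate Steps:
r(F, N) = (-10 + F)*(61 + N) (r(F, N) = (F - 10)*(N + 61) = (-10 + F)*(61 + N))
(-116*(-111 - 53))/(r(38, -115) - 1*(-1788)) = (-116*(-111 - 53))/((-610 - 10*(-115) + 61*38 + 38*(-115)) - 1*(-1788)) = (-116*(-164))/((-610 + 1150 + 2318 - 4370) + 1788) = 19024/(-1512 + 1788) = 19024/276 = 19024*(1/276) = 4756/69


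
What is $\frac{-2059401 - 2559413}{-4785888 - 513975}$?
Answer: $\frac{4618814}{5299863} \approx 0.8715$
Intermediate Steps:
$\frac{-2059401 - 2559413}{-4785888 - 513975} = - \frac{4618814}{-5299863} = \left(-4618814\right) \left(- \frac{1}{5299863}\right) = \frac{4618814}{5299863}$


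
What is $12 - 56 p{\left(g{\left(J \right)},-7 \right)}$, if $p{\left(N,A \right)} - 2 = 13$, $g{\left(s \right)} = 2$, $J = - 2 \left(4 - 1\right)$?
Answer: $-828$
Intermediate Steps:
$J = -6$ ($J = \left(-2\right) 3 = -6$)
$p{\left(N,A \right)} = 15$ ($p{\left(N,A \right)} = 2 + 13 = 15$)
$12 - 56 p{\left(g{\left(J \right)},-7 \right)} = 12 - 840 = -828$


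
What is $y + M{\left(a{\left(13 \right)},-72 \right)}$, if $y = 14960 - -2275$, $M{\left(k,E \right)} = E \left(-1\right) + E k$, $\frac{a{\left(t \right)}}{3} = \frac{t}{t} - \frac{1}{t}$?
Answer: $\frac{222399}{13} \approx 17108.0$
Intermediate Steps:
$a{\left(t \right)} = 3 - \frac{3}{t}$ ($a{\left(t \right)} = 3 \left(\frac{t}{t} - \frac{1}{t}\right) = 3 \left(1 - \frac{1}{t}\right) = 3 - \frac{3}{t}$)
$M{\left(k,E \right)} = - E + E k$
$y = 17235$ ($y = 14960 + 2275 = 17235$)
$y + M{\left(a{\left(13 \right)},-72 \right)} = 17235 - 72 \left(-1 + \left(3 - \frac{3}{13}\right)\right) = 17235 - 72 \left(-1 + \frac{36}{13}\right) = 17235 - \frac{1656}{13} = \frac{222399}{13}$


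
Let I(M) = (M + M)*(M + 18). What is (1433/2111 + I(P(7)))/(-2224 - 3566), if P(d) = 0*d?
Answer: -1433/12222690 ≈ -0.00011724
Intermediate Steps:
P(d) = 0
I(M) = 2*M*(18 + M) (I(M) = (2*M)*(18 + M) = 2*M*(18 + M))
(1433/2111 + I(P(7)))/(-2224 - 3566) = (1433/2111 + 2*0*(18 + 0))/(-2224 - 3566) = (1433*(1/2111) + 2*0*18)/(-5790) = (1433/2111 + 0)*(-1/5790) = (1433/2111)*(-1/5790) = -1433/12222690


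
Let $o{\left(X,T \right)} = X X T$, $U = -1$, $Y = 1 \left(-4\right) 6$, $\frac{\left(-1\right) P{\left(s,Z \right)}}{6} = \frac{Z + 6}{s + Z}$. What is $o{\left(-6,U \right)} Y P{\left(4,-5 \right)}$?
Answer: $5184$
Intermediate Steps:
$P{\left(s,Z \right)} = - \frac{6 \left(6 + Z\right)}{Z + s}$ ($P{\left(s,Z \right)} = - 6 \frac{Z + 6}{s + Z} = - 6 \frac{6 + Z}{Z + s} = - \frac{6 \left(6 + Z\right)}{Z + s}$)
$Y = -24$ ($Y = \left(-4\right) 6 = -24$)
$o{\left(X,T \right)} = T X^{2}$ ($o{\left(X,T \right)} = X^{2} T = T X^{2}$)
$o{\left(-6,U \right)} Y P{\left(4,-5 \right)} = - \left(-6\right)^{2} \left(-24\right) \frac{6 \left(-6 - -5\right)}{-5 + 4} = \left(-1\right) 36 \left(-24\right) \frac{6 \left(-6 + 5\right)}{-1} = \left(-36\right) \left(-24\right) 6 \left(-1\right) \left(-1\right) = 864 \cdot 6 = 5184$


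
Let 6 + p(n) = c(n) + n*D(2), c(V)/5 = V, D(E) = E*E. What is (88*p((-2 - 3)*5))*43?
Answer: -874104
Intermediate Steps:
D(E) = E²
c(V) = 5*V
p(n) = -6 + 9*n (p(n) = -6 + (5*n + n*2²) = -6 + (5*n + n*4) = -6 + (5*n + 4*n) = -6 + 9*n)
(88*p((-2 - 3)*5))*43 = (88*(-6 + 9*((-2 - 3)*5)))*43 = (88*(-6 + 9*(-5*5)))*43 = (88*(-6 + 9*(-25)))*43 = (88*(-6 - 225))*43 = (88*(-231))*43 = -20328*43 = -874104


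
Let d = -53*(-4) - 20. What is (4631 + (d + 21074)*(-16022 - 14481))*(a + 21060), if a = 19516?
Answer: -26320521848192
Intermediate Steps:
d = 192 (d = 212 - 20 = 192)
(4631 + (d + 21074)*(-16022 - 14481))*(a + 21060) = (4631 + (192 + 21074)*(-16022 - 14481))*(19516 + 21060) = (4631 + 21266*(-30503))*40576 = (4631 - 648676798)*40576 = -648672167*40576 = -26320521848192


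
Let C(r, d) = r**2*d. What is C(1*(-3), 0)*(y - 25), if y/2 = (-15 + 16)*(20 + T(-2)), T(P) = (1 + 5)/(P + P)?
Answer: 0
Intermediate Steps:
T(P) = 3/P (T(P) = 6/((2*P)) = 6*(1/(2*P)) = 3/P)
C(r, d) = d*r**2
y = 37 (y = 2*((-15 + 16)*(20 + 3/(-2))) = 2*(1*(20 + 3*(-1/2))) = 2*(1*(20 - 3/2)) = 2*(1*(37/2)) = 2*(37/2) = 37)
C(1*(-3), 0)*(y - 25) = (0*(1*(-3))**2)*(37 - 25) = (0*(-3)**2)*12 = (0*9)*12 = 0*12 = 0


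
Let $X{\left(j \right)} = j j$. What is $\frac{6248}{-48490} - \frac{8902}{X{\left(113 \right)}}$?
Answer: $- \frac{255719346}{309584405} \approx -0.82601$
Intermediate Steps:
$X{\left(j \right)} = j^{2}$
$\frac{6248}{-48490} - \frac{8902}{X{\left(113 \right)}} = \frac{6248}{-48490} - \frac{8902}{113^{2}} = 6248 \left(- \frac{1}{48490}\right) - \frac{8902}{12769} = - \frac{3124}{24245} - \frac{8902}{12769} = - \frac{255719346}{309584405}$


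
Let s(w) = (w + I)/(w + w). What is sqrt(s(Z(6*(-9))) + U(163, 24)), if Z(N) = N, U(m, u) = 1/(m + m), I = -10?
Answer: 7*sqrt(104646)/2934 ≈ 0.77179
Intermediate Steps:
U(m, u) = 1/(2*m)
s(w) = (-10 + w)/(2*w) (s(w) = (w - 10)/(w + w) = (-10 + w)/((2*w)) = (-10 + w)*(1/(2*w)) = (-10 + w)/(2*w))
sqrt(s(Z(6*(-9))) + U(163, 24)) = sqrt((-10 + 6*(-9))/(2*((6*(-9)))) + (1/2)/163) = sqrt((1/2)*(-10 - 54)/(-54) + (1/2)*(1/163)) = sqrt((1/2)*(-1/54)*(-64) + 1/326) = sqrt(16/27 + 1/326) = sqrt(5243/8802) = 7*sqrt(104646)/2934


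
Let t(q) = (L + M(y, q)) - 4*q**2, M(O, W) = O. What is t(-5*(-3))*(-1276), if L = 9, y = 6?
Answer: 1129260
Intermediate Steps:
t(q) = 15 - 4*q**2 (t(q) = (9 + 6) - 4*q**2 = 15 - 4*q**2)
t(-5*(-3))*(-1276) = (15 - 4*(-5*(-3))**2)*(-1276) = (15 - 4*15**2)*(-1276) = (15 - 4*225)*(-1276) = (15 - 900)*(-1276) = -885*(-1276) = 1129260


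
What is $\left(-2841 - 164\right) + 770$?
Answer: $-2235$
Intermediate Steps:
$\left(-2841 - 164\right) + 770 = -3005 + 770 = -2235$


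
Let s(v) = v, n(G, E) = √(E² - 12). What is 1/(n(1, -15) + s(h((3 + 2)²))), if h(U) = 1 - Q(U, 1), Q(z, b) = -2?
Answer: -1/68 + √213/204 ≈ 0.056836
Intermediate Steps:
n(G, E) = √(-12 + E²)
h(U) = 3 (h(U) = 1 - 1*(-2) = 1 + 2 = 3)
1/(n(1, -15) + s(h((3 + 2)²))) = 1/(√(-12 + (-15)²) + 3) = 1/(√(-12 + 225) + 3) = 1/(√213 + 3) = 1/(3 + √213)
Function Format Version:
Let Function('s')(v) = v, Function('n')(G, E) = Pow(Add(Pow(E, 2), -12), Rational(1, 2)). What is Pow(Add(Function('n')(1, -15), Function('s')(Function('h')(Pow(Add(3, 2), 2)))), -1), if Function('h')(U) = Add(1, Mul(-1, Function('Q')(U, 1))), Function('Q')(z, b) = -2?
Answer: Add(Rational(-1, 68), Mul(Rational(1, 204), Pow(213, Rational(1, 2)))) ≈ 0.056836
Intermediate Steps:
Function('n')(G, E) = Pow(Add(-12, Pow(E, 2)), Rational(1, 2))
Function('h')(U) = 3 (Function('h')(U) = Add(1, Mul(-1, -2)) = Add(1, 2) = 3)
Pow(Add(Function('n')(1, -15), Function('s')(Function('h')(Pow(Add(3, 2), 2)))), -1) = Pow(Add(Pow(Add(-12, Pow(-15, 2)), Rational(1, 2)), 3), -1) = Pow(Add(Pow(Add(-12, 225), Rational(1, 2)), 3), -1) = Pow(Add(Pow(213, Rational(1, 2)), 3), -1) = Pow(Add(3, Pow(213, Rational(1, 2))), -1)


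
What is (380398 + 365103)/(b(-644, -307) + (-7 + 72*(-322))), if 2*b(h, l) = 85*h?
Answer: -745501/50561 ≈ -14.745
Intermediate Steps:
b(h, l) = 85*h/2 (b(h, l) = (85*h)/2 = 85*h/2)
(380398 + 365103)/(b(-644, -307) + (-7 + 72*(-322))) = (380398 + 365103)/((85/2)*(-644) + (-7 + 72*(-322))) = 745501/(-27370 + (-7 - 23184)) = 745501/(-27370 - 23191) = 745501/(-50561) = 745501*(-1/50561) = -745501/50561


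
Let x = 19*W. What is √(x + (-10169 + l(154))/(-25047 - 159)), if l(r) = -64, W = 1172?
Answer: √1572007033094/8402 ≈ 149.23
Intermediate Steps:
x = 22268 (x = 19*1172 = 22268)
√(x + (-10169 + l(154))/(-25047 - 159)) = √(22268 + (-10169 - 64)/(-25047 - 159)) = √(22268 - 10233/(-25206)) = √(22268 - 10233*(-1/25206)) = √(22268 + 3411/8402) = √(187099147/8402) = √1572007033094/8402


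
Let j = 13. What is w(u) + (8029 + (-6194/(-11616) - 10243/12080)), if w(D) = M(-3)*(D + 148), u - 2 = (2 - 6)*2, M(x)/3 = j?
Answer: 29745228853/2192520 ≈ 13567.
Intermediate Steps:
M(x) = 39 (M(x) = 3*13 = 39)
u = -6 (u = 2 + (2 - 6)*2 = 2 - 4*2 = 2 - 8 = -6)
w(D) = 5772 + 39*D (w(D) = 39*(D + 148) = 39*(148 + D) = 5772 + 39*D)
w(u) + (8029 + (-6194/(-11616) - 10243/12080)) = (5772 + 39*(-6)) + (8029 + (-6194/(-11616) - 10243/12080)) = (5772 - 234) + (8029 + (-6194*(-1/11616) - 10243*1/12080)) = 5538 + (8029 + (3097/5808 - 10243/12080)) = 5538 + (8029 - 689987/2192520) = 5538 + 17603053093/2192520 = 29745228853/2192520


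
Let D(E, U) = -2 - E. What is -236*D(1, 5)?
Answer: 708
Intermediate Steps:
-236*D(1, 5) = -236*(-2 - 1*1) = -236*(-2 - 1) = -236*(-3) = 708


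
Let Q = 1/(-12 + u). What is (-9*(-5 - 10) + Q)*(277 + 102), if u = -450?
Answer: 23637851/462 ≈ 51164.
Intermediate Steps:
Q = -1/462 (Q = 1/(-12 - 450) = 1/(-462) = -1/462 ≈ -0.0021645)
(-9*(-5 - 10) + Q)*(277 + 102) = (-9*(-5 - 10) - 1/462)*(277 + 102) = (-9*(-15) - 1/462)*379 = (135 - 1/462)*379 = (62369/462)*379 = 23637851/462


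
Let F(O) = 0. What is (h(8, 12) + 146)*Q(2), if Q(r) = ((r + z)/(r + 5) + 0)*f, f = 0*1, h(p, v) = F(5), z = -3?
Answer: 0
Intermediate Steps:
h(p, v) = 0
f = 0
Q(r) = 0 (Q(r) = ((r - 3)/(r + 5) + 0)*0 = ((-3 + r)/(5 + r) + 0)*0 = ((-3 + r)/(5 + r))*0 = 0)
(h(8, 12) + 146)*Q(2) = (0 + 146)*0 = 146*0 = 0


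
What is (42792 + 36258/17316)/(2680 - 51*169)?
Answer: -123503755/17139954 ≈ -7.2056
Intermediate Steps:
(42792 + 36258/17316)/(2680 - 51*169) = (42792 + 36258*(1/17316))/(2680 - 8619) = (42792 + 6043/2886)/(-5939) = (123503755/2886)*(-1/5939) = -123503755/17139954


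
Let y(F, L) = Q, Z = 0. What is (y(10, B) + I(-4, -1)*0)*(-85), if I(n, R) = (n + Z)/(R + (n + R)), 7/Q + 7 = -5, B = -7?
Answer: 595/12 ≈ 49.583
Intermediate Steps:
Q = -7/12 (Q = 7/(-7 - 5) = 7/(-12) = 7*(-1/12) = -7/12 ≈ -0.58333)
y(F, L) = -7/12
I(n, R) = n/(n + 2*R) (I(n, R) = (n + 0)/(R + (n + R)) = n/(R + (R + n)) = n/(n + 2*R))
(y(10, B) + I(-4, -1)*0)*(-85) = (-7/12 - 4/(-4 + 2*(-1))*0)*(-85) = (-7/12 - 4/(-4 - 2)*0)*(-85) = (-7/12 - 4/(-6)*0)*(-85) = (-7/12 - 4*(-⅙)*0)*(-85) = (-7/12 + (⅔)*0)*(-85) = (-7/12 + 0)*(-85) = -7/12*(-85) = 595/12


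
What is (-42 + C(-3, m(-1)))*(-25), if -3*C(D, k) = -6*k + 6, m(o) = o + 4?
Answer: 950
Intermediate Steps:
m(o) = 4 + o
C(D, k) = -2 + 2*k (C(D, k) = -(-6*k + 6)/3 = -(6 - 6*k)/3 = -2 + 2*k)
(-42 + C(-3, m(-1)))*(-25) = (-42 + (-2 + 2*(4 - 1)))*(-25) = (-42 + (-2 + 2*3))*(-25) = (-42 + (-2 + 6))*(-25) = (-42 + 4)*(-25) = -38*(-25) = 950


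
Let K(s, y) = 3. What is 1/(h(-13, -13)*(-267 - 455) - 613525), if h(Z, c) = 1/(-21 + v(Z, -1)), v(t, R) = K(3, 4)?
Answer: -9/5521364 ≈ -1.6300e-6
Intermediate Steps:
v(t, R) = 3
h(Z, c) = -1/18 (h(Z, c) = 1/(-21 + 3) = 1/(-18) = -1/18)
1/(h(-13, -13)*(-267 - 455) - 613525) = 1/(-(-267 - 455)/18 - 613525) = 1/(-1/18*(-722) - 613525) = 1/(361/9 - 613525) = 1/(-5521364/9) = -9/5521364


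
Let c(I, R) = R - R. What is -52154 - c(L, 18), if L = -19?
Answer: -52154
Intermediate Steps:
c(I, R) = 0
-52154 - c(L, 18) = -52154 - 1*0 = -52154 + 0 = -52154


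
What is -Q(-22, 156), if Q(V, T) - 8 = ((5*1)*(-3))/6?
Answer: -11/2 ≈ -5.5000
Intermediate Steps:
Q(V, T) = 11/2 (Q(V, T) = 8 + ((5*1)*(-3))/6 = 8 + (5*(-3))*(⅙) = 8 - 15*⅙ = 8 - 5/2 = 11/2)
-Q(-22, 156) = -1*11/2 = -11/2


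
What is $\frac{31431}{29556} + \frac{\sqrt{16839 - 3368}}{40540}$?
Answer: $\frac{10477}{9852} + \frac{\sqrt{13471}}{40540} \approx 1.0663$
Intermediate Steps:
$\frac{31431}{29556} + \frac{\sqrt{16839 - 3368}}{40540} = 31431 \cdot \frac{1}{29556} + \sqrt{13471} \cdot \frac{1}{40540} = \frac{10477}{9852} + \frac{\sqrt{13471}}{40540}$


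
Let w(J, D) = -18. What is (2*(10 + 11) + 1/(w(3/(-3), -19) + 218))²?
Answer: 70576801/40000 ≈ 1764.4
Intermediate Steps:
(2*(10 + 11) + 1/(w(3/(-3), -19) + 218))² = (2*(10 + 11) + 1/(-18 + 218))² = (2*21 + 1/200)² = (42 + 1/200)² = (8401/200)² = 70576801/40000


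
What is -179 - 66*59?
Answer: -4073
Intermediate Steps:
-179 - 66*59 = -179 - 3894 = -4073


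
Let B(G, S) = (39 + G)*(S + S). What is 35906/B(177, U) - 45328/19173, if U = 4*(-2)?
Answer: -140846551/11043648 ≈ -12.754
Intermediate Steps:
U = -8
B(G, S) = 2*S*(39 + G) (B(G, S) = (39 + G)*(2*S) = 2*S*(39 + G))
35906/B(177, U) - 45328/19173 = 35906/((2*(-8)*(39 + 177))) - 45328/19173 = 35906/((2*(-8)*216)) - 45328*1/19173 = 35906/(-3456) - 45328/19173 = 35906*(-1/3456) - 45328/19173 = -17953/1728 - 45328/19173 = -140846551/11043648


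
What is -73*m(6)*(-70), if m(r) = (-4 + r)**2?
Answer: 20440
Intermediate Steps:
-73*m(6)*(-70) = -73*(-4 + 6)**2*(-70) = -73*2**2*(-70) = -73*4*(-70) = -292*(-70) = 20440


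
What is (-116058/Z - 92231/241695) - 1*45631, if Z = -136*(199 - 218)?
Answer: -14263334113747/312269940 ≈ -45676.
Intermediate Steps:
Z = 2584 (Z = -136*(-19) = 2584)
(-116058/Z - 92231/241695) - 1*45631 = (-116058/2584 - 92231/241695) - 1*45631 = (-116058*1/2584 - 92231*1/241695) - 45631 = (-58029/1292 - 92231/241695) - 45631 = -14144481607/312269940 - 45631 = -14263334113747/312269940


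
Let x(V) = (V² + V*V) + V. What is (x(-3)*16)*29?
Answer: 6960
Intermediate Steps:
x(V) = V + 2*V² (x(V) = (V² + V²) + V = 2*V² + V = V + 2*V²)
(x(-3)*16)*29 = (-3*(1 + 2*(-3))*16)*29 = (-3*(1 - 6)*16)*29 = (-3*(-5)*16)*29 = (15*16)*29 = 240*29 = 6960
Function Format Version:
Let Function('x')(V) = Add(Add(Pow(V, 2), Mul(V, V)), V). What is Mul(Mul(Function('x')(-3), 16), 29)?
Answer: 6960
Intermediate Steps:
Function('x')(V) = Add(V, Mul(2, Pow(V, 2))) (Function('x')(V) = Add(Add(Pow(V, 2), Pow(V, 2)), V) = Add(Mul(2, Pow(V, 2)), V) = Add(V, Mul(2, Pow(V, 2))))
Mul(Mul(Function('x')(-3), 16), 29) = Mul(Mul(Mul(-3, Add(1, Mul(2, -3))), 16), 29) = Mul(Mul(Mul(-3, Add(1, -6)), 16), 29) = Mul(Mul(Mul(-3, -5), 16), 29) = Mul(Mul(15, 16), 29) = Mul(240, 29) = 6960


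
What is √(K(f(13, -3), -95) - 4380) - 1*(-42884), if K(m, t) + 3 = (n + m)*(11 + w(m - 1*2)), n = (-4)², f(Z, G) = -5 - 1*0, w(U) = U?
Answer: 42884 + I*√4339 ≈ 42884.0 + 65.871*I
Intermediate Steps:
f(Z, G) = -5 (f(Z, G) = -5 + 0 = -5)
n = 16
K(m, t) = -3 + (9 + m)*(16 + m) (K(m, t) = -3 + (16 + m)*(11 + (m - 1*2)) = -3 + (16 + m)*(11 + (m - 2)) = -3 + (16 + m)*(11 + (-2 + m)) = -3 + (16 + m)*(9 + m) = -3 + (9 + m)*(16 + m))
√(K(f(13, -3), -95) - 4380) - 1*(-42884) = √((141 + (-5)² + 25*(-5)) - 4380) - 1*(-42884) = √((141 + 25 - 125) - 4380) + 42884 = √(41 - 4380) + 42884 = √(-4339) + 42884 = I*√4339 + 42884 = 42884 + I*√4339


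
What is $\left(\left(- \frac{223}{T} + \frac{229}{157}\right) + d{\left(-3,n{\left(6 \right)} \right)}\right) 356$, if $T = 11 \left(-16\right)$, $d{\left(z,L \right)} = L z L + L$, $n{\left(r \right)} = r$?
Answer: $- \frac{244140261}{6908} \approx -35342.0$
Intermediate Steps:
$d{\left(z,L \right)} = L + z L^{2}$ ($d{\left(z,L \right)} = z L^{2} + L = L + z L^{2}$)
$T = -176$
$\left(\left(- \frac{223}{T} + \frac{229}{157}\right) + d{\left(-3,n{\left(6 \right)} \right)}\right) 356 = \left(\left(- \frac{223}{-176} + \frac{229}{157}\right) + 6 \left(1 + 6 \left(-3\right)\right)\right) 356 = \left(\left(\left(-223\right) \left(- \frac{1}{176}\right) + 229 \cdot \frac{1}{157}\right) + 6 \left(1 - 18\right)\right) 356 = \left(\left(\frac{223}{176} + \frac{229}{157}\right) + 6 \left(-17\right)\right) 356 = \left(\frac{75315}{27632} - 102\right) 356 = \left(- \frac{2743149}{27632}\right) 356 = - \frac{244140261}{6908}$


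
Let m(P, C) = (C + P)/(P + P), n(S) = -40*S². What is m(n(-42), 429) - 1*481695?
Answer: -22658909423/47040 ≈ -4.8169e+5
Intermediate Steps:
m(P, C) = (C + P)/(2*P) (m(P, C) = (C + P)/((2*P)) = (C + P)*(1/(2*P)) = (C + P)/(2*P))
m(n(-42), 429) - 1*481695 = (429 - 40*(-42)²)/(2*((-40*(-42)²))) - 1*481695 = (429 - 40*1764)/(2*((-40*1764))) - 481695 = (½)*(429 - 70560)/(-70560) - 481695 = (½)*(-1/70560)*(-70131) - 481695 = 23377/47040 - 481695 = -22658909423/47040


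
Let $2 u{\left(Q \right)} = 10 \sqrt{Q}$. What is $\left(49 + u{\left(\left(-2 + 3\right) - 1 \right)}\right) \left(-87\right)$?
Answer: $-4263$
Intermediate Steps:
$u{\left(Q \right)} = 5 \sqrt{Q}$ ($u{\left(Q \right)} = \frac{10 \sqrt{Q}}{2} = 5 \sqrt{Q}$)
$\left(49 + u{\left(\left(-2 + 3\right) - 1 \right)}\right) \left(-87\right) = \left(49 + 5 \sqrt{\left(-2 + 3\right) - 1}\right) \left(-87\right) = \left(49 + 5 \sqrt{1 - 1}\right) \left(-87\right) = \left(49 + 5 \sqrt{0}\right) \left(-87\right) = \left(49 + 5 \cdot 0\right) \left(-87\right) = \left(49 + 0\right) \left(-87\right) = 49 \left(-87\right) = -4263$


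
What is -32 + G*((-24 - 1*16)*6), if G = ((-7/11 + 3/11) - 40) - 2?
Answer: 111488/11 ≈ 10135.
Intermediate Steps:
G = -466/11 (G = ((-7*1/11 + 3*(1/11)) - 40) - 2 = ((-7/11 + 3/11) - 40) - 2 = (-4/11 - 40) - 2 = -444/11 - 2 = -466/11 ≈ -42.364)
-32 + G*((-24 - 1*16)*6) = -32 - 466*(-24 - 1*16)*6/11 = -32 - 466*(-24 - 16)*6/11 = -32 - (-18640)*6/11 = -32 - 466/11*(-240) = -32 + 111840/11 = 111488/11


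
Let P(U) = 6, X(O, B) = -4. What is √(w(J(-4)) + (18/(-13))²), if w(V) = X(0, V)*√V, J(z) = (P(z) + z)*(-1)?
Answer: 2*√(81 - 169*I*√2)/13 ≈ 1.9862 - 1.424*I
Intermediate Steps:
J(z) = -6 - z (J(z) = (6 + z)*(-1) = -6 - z)
w(V) = -4*√V
√(w(J(-4)) + (18/(-13))²) = √(-4*√(-6 - 1*(-4)) + (18/(-13))²) = √(-4*√(-6 + 4) + (18*(-1/13))²) = √(-4*I*√2 + (-18/13)²) = √(-4*I*√2 + 324/169) = √(324/169 - 4*I*√2)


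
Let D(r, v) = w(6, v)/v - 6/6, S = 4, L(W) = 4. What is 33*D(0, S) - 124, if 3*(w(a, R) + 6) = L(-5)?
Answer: -391/2 ≈ -195.50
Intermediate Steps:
w(a, R) = -14/3 (w(a, R) = -6 + (⅓)*4 = -6 + 4/3 = -14/3)
D(r, v) = -1 - 14/(3*v) (D(r, v) = -14/(3*v) - 6/6 = -14/(3*v) - 6*⅙ = -14/(3*v) - 1 = -1 - 14/(3*v))
33*D(0, S) - 124 = 33*((-14/3 - 1*4)/4) - 124 = 33*((-14/3 - 4)/4) - 124 = 33*((¼)*(-26/3)) - 124 = 33*(-13/6) - 124 = -143/2 - 124 = -391/2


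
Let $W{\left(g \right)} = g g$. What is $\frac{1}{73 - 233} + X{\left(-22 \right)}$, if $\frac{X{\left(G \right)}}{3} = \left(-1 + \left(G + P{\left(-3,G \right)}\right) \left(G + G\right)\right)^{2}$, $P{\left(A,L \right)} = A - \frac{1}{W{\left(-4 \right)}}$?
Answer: $\frac{582649469}{160} \approx 3.6416 \cdot 10^{6}$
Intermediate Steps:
$W{\left(g \right)} = g^{2}$
$P{\left(A,L \right)} = - \frac{1}{16} + A$ ($P{\left(A,L \right)} = A - \frac{1}{\left(-4\right)^{2}} = A - \frac{1}{16} = - \frac{1}{16} + A$)
$X{\left(G \right)} = 3 \left(-1 + 2 G \left(- \frac{49}{16} + G\right)\right)^{2}$ ($X{\left(G \right)} = 3 \left(-1 + \left(G - \frac{49}{16}\right) \left(G + G\right)\right)^{2} = 3 \left(-1 + \left(G - \frac{49}{16}\right) 2 G\right)^{2} = 3 \left(-1 + \left(- \frac{49}{16} + G\right) 2 G\right)^{2} = 3 \left(-1 + 2 G \left(- \frac{49}{16} + G\right)\right)^{2}$)
$\frac{1}{73 - 233} + X{\left(-22 \right)} = \frac{1}{73 - 233} + \frac{3 \left(8 - 16 \left(-22\right)^{2} + 49 \left(-22\right)\right)^{2}}{64} = \frac{1}{-160} + \frac{3 \left(8 - 7744 - 1078\right)^{2}}{64} = - \frac{1}{160} + \frac{3 \left(8 - 7744 - 1078\right)^{2}}{64} = - \frac{1}{160} + \frac{3 \left(-8814\right)^{2}}{64} = - \frac{1}{160} + \frac{3}{64} \cdot 77686596 = - \frac{1}{160} + \frac{58264947}{16} = \frac{582649469}{160}$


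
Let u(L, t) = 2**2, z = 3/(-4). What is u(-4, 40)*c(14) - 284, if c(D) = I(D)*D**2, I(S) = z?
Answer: -872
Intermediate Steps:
z = -3/4 (z = 3*(-1/4) = -3/4 ≈ -0.75000)
I(S) = -3/4
u(L, t) = 4
c(D) = -3*D**2/4
u(-4, 40)*c(14) - 284 = 4*(-3/4*14**2) - 284 = 4*(-3/4*196) - 284 = 4*(-147) - 284 = -588 - 284 = -872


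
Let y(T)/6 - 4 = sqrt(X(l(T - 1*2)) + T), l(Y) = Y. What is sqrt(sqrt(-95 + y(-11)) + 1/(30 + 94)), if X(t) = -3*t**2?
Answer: sqrt(31 + 3844*sqrt(-71 + 6*I*sqrt(518)))/62 ≈ 3.0706 + 1.7268*I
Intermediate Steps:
y(T) = 24 + 6*sqrt(T - 3*(-2 + T)**2) (y(T) = 24 + 6*sqrt(-3*(T - 1*2)**2 + T) = 24 + 6*sqrt(-3*(T - 2)**2 + T) = 24 + 6*sqrt(-3*(-2 + T)**2 + T) = 24 + 6*sqrt(T - 3*(-2 + T)**2))
sqrt(sqrt(-95 + y(-11)) + 1/(30 + 94)) = sqrt(sqrt(-95 + (24 + 6*sqrt(-11 - 3*(-2 - 11)**2))) + 1/(30 + 94)) = sqrt(sqrt(-95 + (24 + 6*sqrt(-11 - 3*(-13)**2))) + 1/124) = sqrt(sqrt(-95 + (24 + 6*sqrt(-11 - 3*169))) + 1/124) = sqrt(sqrt(-95 + (24 + 6*sqrt(-11 - 507))) + 1/124) = sqrt(sqrt(-95 + (24 + 6*sqrt(-518))) + 1/124) = sqrt(sqrt(-95 + (24 + 6*(I*sqrt(518)))) + 1/124) = sqrt(sqrt(-95 + (24 + 6*I*sqrt(518))) + 1/124) = sqrt(sqrt(-71 + 6*I*sqrt(518)) + 1/124) = sqrt(1/124 + sqrt(-71 + 6*I*sqrt(518)))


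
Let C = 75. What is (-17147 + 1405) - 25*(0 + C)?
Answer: -17617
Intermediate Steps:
(-17147 + 1405) - 25*(0 + C) = (-17147 + 1405) - 25*(0 + 75) = -15742 - 25*75 = -15742 - 1875 = -17617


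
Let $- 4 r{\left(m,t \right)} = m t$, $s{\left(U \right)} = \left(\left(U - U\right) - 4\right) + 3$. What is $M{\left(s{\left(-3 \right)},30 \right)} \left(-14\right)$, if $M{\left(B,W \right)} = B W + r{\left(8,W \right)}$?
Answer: $1260$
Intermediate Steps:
$s{\left(U \right)} = -1$ ($s{\left(U \right)} = \left(0 - 4\right) + 3 = -4 + 3 = -1$)
$r{\left(m,t \right)} = - \frac{m t}{4}$
$M{\left(B,W \right)} = - 2 W + B W$ ($M{\left(B,W \right)} = B W - 2 W = - 2 W + B W$)
$M{\left(s{\left(-3 \right)},30 \right)} \left(-14\right) = 30 \left(-2 - 1\right) \left(-14\right) = 30 \left(-3\right) \left(-14\right) = \left(-90\right) \left(-14\right) = 1260$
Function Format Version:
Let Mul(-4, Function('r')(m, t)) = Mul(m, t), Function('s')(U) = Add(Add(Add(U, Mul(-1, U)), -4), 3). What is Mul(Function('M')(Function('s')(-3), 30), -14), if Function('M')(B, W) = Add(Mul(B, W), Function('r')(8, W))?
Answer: 1260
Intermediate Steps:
Function('s')(U) = -1 (Function('s')(U) = Add(Add(0, -4), 3) = Add(-4, 3) = -1)
Function('r')(m, t) = Mul(Rational(-1, 4), m, t) (Function('r')(m, t) = Mul(Rational(-1, 4), Mul(m, t)) = Mul(Rational(-1, 4), m, t))
Function('M')(B, W) = Add(Mul(-2, W), Mul(B, W)) (Function('M')(B, W) = Add(Mul(B, W), Mul(Rational(-1, 4), 8, W)) = Add(Mul(B, W), Mul(-2, W)) = Add(Mul(-2, W), Mul(B, W)))
Mul(Function('M')(Function('s')(-3), 30), -14) = Mul(Mul(30, Add(-2, -1)), -14) = Mul(Mul(30, -3), -14) = Mul(-90, -14) = 1260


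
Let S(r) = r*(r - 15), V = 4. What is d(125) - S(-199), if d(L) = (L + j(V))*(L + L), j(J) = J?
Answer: -10336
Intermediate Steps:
S(r) = r*(-15 + r)
d(L) = 2*L*(4 + L) (d(L) = (L + 4)*(L + L) = (4 + L)*(2*L) = 2*L*(4 + L))
d(125) - S(-199) = 2*125*(4 + 125) - (-199)*(-15 - 199) = 2*125*129 - (-199)*(-214) = 32250 - 1*42586 = 32250 - 42586 = -10336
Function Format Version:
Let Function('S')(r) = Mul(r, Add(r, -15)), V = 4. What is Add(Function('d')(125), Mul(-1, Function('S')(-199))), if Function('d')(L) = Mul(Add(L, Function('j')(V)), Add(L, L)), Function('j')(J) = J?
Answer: -10336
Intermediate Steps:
Function('S')(r) = Mul(r, Add(-15, r))
Function('d')(L) = Mul(2, L, Add(4, L)) (Function('d')(L) = Mul(Add(L, 4), Add(L, L)) = Mul(Add(4, L), Mul(2, L)) = Mul(2, L, Add(4, L)))
Add(Function('d')(125), Mul(-1, Function('S')(-199))) = Add(Mul(2, 125, Add(4, 125)), Mul(-1, Mul(-199, Add(-15, -199)))) = Add(Mul(2, 125, 129), Mul(-1, Mul(-199, -214))) = Add(32250, Mul(-1, 42586)) = Add(32250, -42586) = -10336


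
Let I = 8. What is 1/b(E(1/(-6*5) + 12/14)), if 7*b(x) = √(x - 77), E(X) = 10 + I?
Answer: -7*I*√59/59 ≈ -0.91132*I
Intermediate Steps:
E(X) = 18 (E(X) = 10 + 8 = 18)
b(x) = √(-77 + x)/7 (b(x) = √(x - 77)/7 = √(-77 + x)/7)
1/b(E(1/(-6*5) + 12/14)) = 1/(√(-77 + 18)/7) = 1/(√(-59)/7) = 1/((I*√59)/7) = 1/(I*√59/7) = -7*I*√59/59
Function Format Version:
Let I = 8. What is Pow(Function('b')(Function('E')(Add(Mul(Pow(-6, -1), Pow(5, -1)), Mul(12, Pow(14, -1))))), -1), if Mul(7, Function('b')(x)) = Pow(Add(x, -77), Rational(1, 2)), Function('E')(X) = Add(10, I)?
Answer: Mul(Rational(-7, 59), I, Pow(59, Rational(1, 2))) ≈ Mul(-0.91132, I)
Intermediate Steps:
Function('E')(X) = 18 (Function('E')(X) = Add(10, 8) = 18)
Function('b')(x) = Mul(Rational(1, 7), Pow(Add(-77, x), Rational(1, 2))) (Function('b')(x) = Mul(Rational(1, 7), Pow(Add(x, -77), Rational(1, 2))) = Mul(Rational(1, 7), Pow(Add(-77, x), Rational(1, 2))))
Pow(Function('b')(Function('E')(Add(Mul(Pow(-6, -1), Pow(5, -1)), Mul(12, Pow(14, -1))))), -1) = Pow(Mul(Rational(1, 7), Pow(Add(-77, 18), Rational(1, 2))), -1) = Pow(Mul(Rational(1, 7), Pow(-59, Rational(1, 2))), -1) = Pow(Mul(Rational(1, 7), Mul(I, Pow(59, Rational(1, 2)))), -1) = Pow(Mul(Rational(1, 7), I, Pow(59, Rational(1, 2))), -1) = Mul(Rational(-7, 59), I, Pow(59, Rational(1, 2)))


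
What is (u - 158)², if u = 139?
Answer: 361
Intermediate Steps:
(u - 158)² = (139 - 158)² = (-19)² = 361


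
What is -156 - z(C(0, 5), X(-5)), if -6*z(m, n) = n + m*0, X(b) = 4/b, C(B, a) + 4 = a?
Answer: -2342/15 ≈ -156.13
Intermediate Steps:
C(B, a) = -4 + a
z(m, n) = -n/6 (z(m, n) = -(n + m*0)/6 = -(n + 0)/6 = -n/6)
-156 - z(C(0, 5), X(-5)) = -156 - (-1)*4/(-5)/6 = -156 - (-1)*4*(-1/5)/6 = -156 - (-1)*(-4)/(6*5) = -156 - 1*2/15 = -156 - 2/15 = -2342/15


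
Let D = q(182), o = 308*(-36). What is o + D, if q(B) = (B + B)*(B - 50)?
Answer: 36960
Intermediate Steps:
o = -11088
q(B) = 2*B*(-50 + B) (q(B) = (2*B)*(-50 + B) = 2*B*(-50 + B))
D = 48048 (D = 2*182*(-50 + 182) = 2*182*132 = 48048)
o + D = -11088 + 48048 = 36960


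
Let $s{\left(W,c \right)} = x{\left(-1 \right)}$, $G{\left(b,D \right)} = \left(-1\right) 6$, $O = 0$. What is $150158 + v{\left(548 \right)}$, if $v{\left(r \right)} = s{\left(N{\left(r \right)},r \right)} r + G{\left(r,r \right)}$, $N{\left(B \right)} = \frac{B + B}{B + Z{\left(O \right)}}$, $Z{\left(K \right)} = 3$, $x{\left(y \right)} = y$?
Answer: $149604$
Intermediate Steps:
$G{\left(b,D \right)} = -6$
$N{\left(B \right)} = \frac{2 B}{3 + B}$ ($N{\left(B \right)} = \frac{B + B}{B + 3} = \frac{2 B}{3 + B}$)
$s{\left(W,c \right)} = -1$
$v{\left(r \right)} = -6 - r$ ($v{\left(r \right)} = - r - 6 = -6 - r$)
$150158 + v{\left(548 \right)} = 150158 - 554 = 149604$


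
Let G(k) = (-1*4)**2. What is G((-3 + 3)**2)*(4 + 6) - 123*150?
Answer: -18290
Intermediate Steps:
G(k) = 16 (G(k) = (-4)**2 = 16)
G((-3 + 3)**2)*(4 + 6) - 123*150 = 16*(4 + 6) - 123*150 = 16*10 - 18450 = 160 - 18450 = -18290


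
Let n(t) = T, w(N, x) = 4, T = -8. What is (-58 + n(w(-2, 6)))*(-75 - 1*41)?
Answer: 7656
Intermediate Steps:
n(t) = -8
(-58 + n(w(-2, 6)))*(-75 - 1*41) = (-58 - 8)*(-75 - 1*41) = -66*(-75 - 41) = -66*(-116) = 7656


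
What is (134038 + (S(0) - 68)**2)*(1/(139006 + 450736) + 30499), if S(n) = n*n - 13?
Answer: 2528889714474141/589742 ≈ 4.2881e+9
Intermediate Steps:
S(n) = -13 + n**2 (S(n) = n**2 - 13 = -13 + n**2)
(134038 + (S(0) - 68)**2)*(1/(139006 + 450736) + 30499) = (134038 + ((-13 + 0**2) - 68)**2)*(1/(139006 + 450736) + 30499) = (134038 + ((-13 + 0) - 68)**2)*(1/589742 + 30499) = (134038 + (-13 - 68)**2)*(1/589742 + 30499) = (134038 + (-81)**2)*(17986541259/589742) = (134038 + 6561)*(17986541259/589742) = 140599*(17986541259/589742) = 2528889714474141/589742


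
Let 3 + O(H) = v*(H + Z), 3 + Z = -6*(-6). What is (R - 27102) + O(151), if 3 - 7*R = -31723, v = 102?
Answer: -26633/7 ≈ -3804.7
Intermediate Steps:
Z = 33 (Z = -3 - 6*(-6) = -3 + 36 = 33)
R = 31726/7 (R = 3/7 - ⅐*(-31723) = 3/7 + 31723/7 = 31726/7 ≈ 4532.3)
O(H) = 3363 + 102*H (O(H) = -3 + 102*(H + 33) = -3 + 102*(33 + H) = -3 + (3366 + 102*H) = 3363 + 102*H)
(R - 27102) + O(151) = (31726/7 - 27102) + (3363 + 102*151) = -157988/7 + (3363 + 15402) = -157988/7 + 18765 = -26633/7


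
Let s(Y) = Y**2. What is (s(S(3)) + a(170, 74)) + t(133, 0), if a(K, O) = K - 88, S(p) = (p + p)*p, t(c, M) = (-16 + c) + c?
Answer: 656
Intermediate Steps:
t(c, M) = -16 + 2*c
S(p) = 2*p**2 (S(p) = (2*p)*p = 2*p**2)
a(K, O) = -88 + K
(s(S(3)) + a(170, 74)) + t(133, 0) = ((2*3**2)**2 + (-88 + 170)) + (-16 + 2*133) = ((2*9)**2 + 82) + (-16 + 266) = (18**2 + 82) + 250 = (324 + 82) + 250 = 406 + 250 = 656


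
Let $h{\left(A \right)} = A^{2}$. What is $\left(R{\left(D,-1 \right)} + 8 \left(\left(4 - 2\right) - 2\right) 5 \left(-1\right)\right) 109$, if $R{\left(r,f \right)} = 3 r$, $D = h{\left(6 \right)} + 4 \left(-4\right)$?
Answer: $6540$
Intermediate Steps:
$D = 20$ ($D = 6^{2} + 4 \left(-4\right) = 36 - 16 = 20$)
$\left(R{\left(D,-1 \right)} + 8 \left(\left(4 - 2\right) - 2\right) 5 \left(-1\right)\right) 109 = \left(3 \cdot 20 + 8 \left(\left(4 - 2\right) - 2\right) 5 \left(-1\right)\right) 109 = \left(60 + 8 \left(2 - 2\right) 5 \left(-1\right)\right) 109 = \left(60 + 8 \cdot 0 \cdot 5 \left(-1\right)\right) 109 = \left(60 + 8 \cdot 0 \left(-1\right)\right) 109 = \left(60 + 8 \cdot 0\right) 109 = \left(60 + 0\right) 109 = 60 \cdot 109 = 6540$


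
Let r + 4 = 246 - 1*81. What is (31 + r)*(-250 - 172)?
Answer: -81024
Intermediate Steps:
r = 161 (r = -4 + (246 - 1*81) = -4 + (246 - 81) = -4 + 165 = 161)
(31 + r)*(-250 - 172) = (31 + 161)*(-250 - 172) = 192*(-422) = -81024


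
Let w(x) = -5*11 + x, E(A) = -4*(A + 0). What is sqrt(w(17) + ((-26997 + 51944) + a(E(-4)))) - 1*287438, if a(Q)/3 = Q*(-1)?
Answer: -287438 + sqrt(24861) ≈ -2.8728e+5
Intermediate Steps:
E(A) = -4*A
w(x) = -55 + x
a(Q) = -3*Q (a(Q) = 3*(Q*(-1)) = 3*(-Q) = -3*Q)
sqrt(w(17) + ((-26997 + 51944) + a(E(-4)))) - 1*287438 = sqrt((-55 + 17) + ((-26997 + 51944) - (-12)*(-4))) - 1*287438 = sqrt(-38 + (24947 - 3*16)) - 287438 = sqrt(-38 + (24947 - 48)) - 287438 = sqrt(-38 + 24899) - 287438 = sqrt(24861) - 287438 = -287438 + sqrt(24861)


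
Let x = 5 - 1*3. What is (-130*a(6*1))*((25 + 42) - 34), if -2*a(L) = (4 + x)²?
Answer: 77220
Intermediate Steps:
x = 2 (x = 5 - 3 = 2)
a(L) = -18 (a(L) = -(4 + 2)²/2 = -½*6² = -½*36 = -18)
(-130*a(6*1))*((25 + 42) - 34) = (-130*(-18))*((25 + 42) - 34) = 2340*(67 - 34) = 2340*33 = 77220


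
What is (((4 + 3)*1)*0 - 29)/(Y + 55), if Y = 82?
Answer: -29/137 ≈ -0.21168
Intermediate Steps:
(((4 + 3)*1)*0 - 29)/(Y + 55) = (((4 + 3)*1)*0 - 29)/(82 + 55) = ((7*1)*0 - 29)/137 = (7*0 - 29)*(1/137) = (0 - 29)*(1/137) = -29*1/137 = -29/137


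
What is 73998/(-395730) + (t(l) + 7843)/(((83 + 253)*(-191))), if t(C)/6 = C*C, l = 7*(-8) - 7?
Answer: -959806681/1410909360 ≈ -0.68027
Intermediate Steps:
l = -63 (l = -56 - 7 = -63)
t(C) = 6*C**2 (t(C) = 6*(C*C) = 6*C**2)
73998/(-395730) + (t(l) + 7843)/(((83 + 253)*(-191))) = 73998/(-395730) + (6*(-63)**2 + 7843)/(((83 + 253)*(-191))) = 73998*(-1/395730) + (6*3969 + 7843)/((336*(-191))) = -4111/21985 + (23814 + 7843)/(-64176) = -4111/21985 + 31657*(-1/64176) = -4111/21985 - 31657/64176 = -959806681/1410909360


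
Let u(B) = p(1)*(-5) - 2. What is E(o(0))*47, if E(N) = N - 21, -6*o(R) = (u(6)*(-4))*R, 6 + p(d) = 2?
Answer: -987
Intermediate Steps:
p(d) = -4 (p(d) = -6 + 2 = -4)
u(B) = 18 (u(B) = -4*(-5) - 2 = 20 - 2 = 18)
o(R) = 12*R (o(R) = -18*(-4)*R/6 = -(-12)*R = 12*R)
E(N) = -21 + N
E(o(0))*47 = (-21 + 12*0)*47 = (-21 + 0)*47 = -21*47 = -987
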